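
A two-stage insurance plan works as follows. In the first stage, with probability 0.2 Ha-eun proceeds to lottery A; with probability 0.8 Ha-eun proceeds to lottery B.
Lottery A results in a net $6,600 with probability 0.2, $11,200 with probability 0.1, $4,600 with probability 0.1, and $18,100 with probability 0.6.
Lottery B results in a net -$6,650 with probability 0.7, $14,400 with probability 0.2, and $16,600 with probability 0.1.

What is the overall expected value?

$2,660

EV(A) = 0.2 × 6600 + 0.1 × 11200 + 0.1 × 4600 + 0.6 × 18100 = 1320 + 1120 + 460 + 10860 = 13760
EV(B) = 0.7 × (-6650) + 0.2 × 14400 + 0.1 × 16600 = -4655 + 2880 + 1660 = -115
Overall = 0.2 × 13760 + 0.8 × (-115) = 2752 − 92 = 2660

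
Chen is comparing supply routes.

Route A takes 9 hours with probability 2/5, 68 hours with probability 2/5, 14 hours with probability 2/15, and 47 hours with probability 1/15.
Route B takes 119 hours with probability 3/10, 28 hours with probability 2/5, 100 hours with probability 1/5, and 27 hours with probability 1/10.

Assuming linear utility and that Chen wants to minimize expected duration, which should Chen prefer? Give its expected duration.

Route A (35.8 hours)

Route A = 2/5 × 9 + 2/5 × 68 + 2/15 × 14 + 1/15 × 47 = 3.6 + 27.2 + 1.8667 + 3.1333 = 35.8
Route B = 3/10 × 119 + 2/5 × 28 + 1/5 × 100 + 1/10 × 27 = 35.7 + 11.2 + 20 + 2.7 = 69.6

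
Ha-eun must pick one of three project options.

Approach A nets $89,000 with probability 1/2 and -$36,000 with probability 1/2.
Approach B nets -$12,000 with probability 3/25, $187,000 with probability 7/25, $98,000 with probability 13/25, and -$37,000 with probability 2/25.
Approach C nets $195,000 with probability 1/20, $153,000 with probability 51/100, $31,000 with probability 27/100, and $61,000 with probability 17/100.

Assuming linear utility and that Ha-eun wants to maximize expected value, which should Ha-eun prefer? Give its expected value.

Approach C ($106,520)

Approach A = 1/2 × 89000 + 1/2 × (-36000) = 44500 − 18000 = 26500
Approach B = 3/25 × (-12000) + 7/25 × 187000 + 13/25 × 98000 + 2/25 × (-37000) = -1440 + 52360 + 50960 − 2960 = 98920
Approach C = 1/20 × 195000 + 51/100 × 153000 + 27/100 × 31000 + 17/100 × 61000 = 9750 + 78030 + 8370 + 10370 = 106520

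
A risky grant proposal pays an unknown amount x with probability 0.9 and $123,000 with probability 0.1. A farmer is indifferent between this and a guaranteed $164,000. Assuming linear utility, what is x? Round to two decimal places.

0.9·x + 0.1·123000 = 164000
0.9·x = 164000 − 12300 = 151700
x = 151700 / 0.9 = 168555.5556

x = $168,555.56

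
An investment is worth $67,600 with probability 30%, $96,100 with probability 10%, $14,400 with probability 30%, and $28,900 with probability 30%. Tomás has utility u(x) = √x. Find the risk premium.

$4,464

E[u] = 0.3·√67600 + 0.1·√96100 + 0.3·√14400 + 0.3·√28900 = 0.3·260 + 0.1·310 + 0.3·120 + 0.3·170 = 196
CE = (196)² = 38416
Risk premium = EV − CE = 42880 − 38416 = 4464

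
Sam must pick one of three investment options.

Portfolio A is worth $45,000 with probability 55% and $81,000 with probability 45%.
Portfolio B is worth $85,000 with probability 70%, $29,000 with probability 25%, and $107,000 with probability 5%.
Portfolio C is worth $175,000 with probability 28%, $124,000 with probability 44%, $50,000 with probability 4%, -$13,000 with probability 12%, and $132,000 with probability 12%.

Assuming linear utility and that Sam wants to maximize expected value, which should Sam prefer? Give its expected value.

Portfolio C ($119,840)

Portfolio A = 0.55 × 45000 + 0.45 × 81000 = 24750 + 36450 = 61200
Portfolio B = 0.7 × 85000 + 0.25 × 29000 + 0.05 × 107000 = 59500 + 7250 + 5350 = 72100
Portfolio C = 0.28 × 175000 + 0.44 × 124000 + 0.04 × 50000 + 0.12 × (-13000) + 0.12 × 132000 = 49000 + 54560 + 2000 − 1560 + 15840 = 119840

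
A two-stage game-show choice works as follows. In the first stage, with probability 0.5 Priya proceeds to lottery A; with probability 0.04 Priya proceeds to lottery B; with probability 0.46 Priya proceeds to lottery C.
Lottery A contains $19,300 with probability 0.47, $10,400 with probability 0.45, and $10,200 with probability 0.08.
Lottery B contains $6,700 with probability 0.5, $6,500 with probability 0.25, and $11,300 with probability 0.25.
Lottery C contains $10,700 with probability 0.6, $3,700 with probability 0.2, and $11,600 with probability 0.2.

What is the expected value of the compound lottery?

EV(A) = 0.47 × 19300 + 0.45 × 10400 + 0.08 × 10200 = 9071 + 4680 + 816 = 14567
EV(B) = 0.5 × 6700 + 0.25 × 6500 + 0.25 × 11300 = 3350 + 1625 + 2825 = 7800
EV(C) = 0.6 × 10700 + 0.2 × 3700 + 0.2 × 11600 = 6420 + 740 + 2320 = 9480
Overall = 0.5 × 14567 + 0.04 × 7800 + 0.46 × 9480 = 7283.5 + 312 + 4360.8 = 11956.3

$11,956.30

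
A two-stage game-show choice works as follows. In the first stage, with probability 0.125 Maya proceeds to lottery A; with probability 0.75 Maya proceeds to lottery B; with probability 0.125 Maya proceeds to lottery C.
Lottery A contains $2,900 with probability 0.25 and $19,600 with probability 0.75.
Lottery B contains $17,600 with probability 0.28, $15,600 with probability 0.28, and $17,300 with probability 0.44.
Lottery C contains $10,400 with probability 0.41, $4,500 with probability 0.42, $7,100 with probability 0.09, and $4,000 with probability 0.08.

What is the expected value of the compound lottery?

EV(A) = 0.25 × 2900 + 0.75 × 19600 = 725 + 14700 = 15425
EV(B) = 0.28 × 17600 + 0.28 × 15600 + 0.44 × 17300 = 4928 + 4368 + 7612 = 16908
EV(C) = 0.41 × 10400 + 0.42 × 4500 + 0.09 × 7100 + 0.08 × 4000 = 4264 + 1890 + 639 + 320 = 7113
Overall = 0.125 × 15425 + 0.75 × 16908 + 0.125 × 7113 = 1928.125 + 12681 + 889.125 = 15498.25

$15,498.25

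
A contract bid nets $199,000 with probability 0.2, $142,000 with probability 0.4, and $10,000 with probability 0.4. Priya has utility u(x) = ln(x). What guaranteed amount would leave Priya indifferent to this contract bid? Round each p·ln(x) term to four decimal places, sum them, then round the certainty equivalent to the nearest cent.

$52,559.44

E[u] = 0.2·ln(199000) + 0.4·ln(142000) + 0.4·ln(10000) = 2.4402 + 4.7454 + 3.6841 = 10.8697
CE = e^10.8697 ≈ 52559.44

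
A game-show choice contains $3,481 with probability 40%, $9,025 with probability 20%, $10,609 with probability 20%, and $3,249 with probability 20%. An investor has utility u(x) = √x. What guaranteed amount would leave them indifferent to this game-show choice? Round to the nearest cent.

$5,565.16

E[u] = 0.4·√3481 + 0.2·√9025 + 0.2·√10609 + 0.2·√3249 = 0.4·59 + 0.2·95 + 0.2·103 + 0.2·57 = 74.6
CE = (74.6)² = 5565.16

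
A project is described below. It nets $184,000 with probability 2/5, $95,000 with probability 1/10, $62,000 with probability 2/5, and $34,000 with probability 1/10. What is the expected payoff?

EV = 2/5 × 184000 + 1/10 × 95000 + 2/5 × 62000 + 1/10 × 34000 = 73600 + 9500 + 24800 + 3400 = 111300

$111,300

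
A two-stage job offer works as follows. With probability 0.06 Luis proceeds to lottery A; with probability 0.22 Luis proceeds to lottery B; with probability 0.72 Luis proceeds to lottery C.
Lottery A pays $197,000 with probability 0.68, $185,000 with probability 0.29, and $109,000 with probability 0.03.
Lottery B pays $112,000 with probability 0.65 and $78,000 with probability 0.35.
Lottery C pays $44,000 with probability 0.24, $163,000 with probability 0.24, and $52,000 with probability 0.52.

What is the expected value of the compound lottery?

$88,713.20

EV(A) = 0.68 × 197000 + 0.29 × 185000 + 0.03 × 109000 = 133960 + 53650 + 3270 = 190880
EV(B) = 0.65 × 112000 + 0.35 × 78000 = 72800 + 27300 = 100100
EV(C) = 0.24 × 44000 + 0.24 × 163000 + 0.52 × 52000 = 10560 + 39120 + 27040 = 76720
Overall = 0.06 × 190880 + 0.22 × 100100 + 0.72 × 76720 = 11452.8 + 22022 + 55238.4 = 88713.2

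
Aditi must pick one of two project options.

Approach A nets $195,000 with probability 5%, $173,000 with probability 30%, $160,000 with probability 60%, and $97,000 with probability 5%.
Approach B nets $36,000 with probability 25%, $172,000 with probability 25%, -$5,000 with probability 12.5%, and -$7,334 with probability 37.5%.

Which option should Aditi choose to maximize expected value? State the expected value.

Approach A = 0.05 × 195000 + 0.3 × 173000 + 0.6 × 160000 + 0.05 × 97000 = 9750 + 51900 + 96000 + 4850 = 162500
Approach B = 0.25 × 36000 + 0.25 × 172000 + 0.125 × (-5000) + 0.375 × (-7334) = 9000 + 43000 − 625 − 2750.25 = 48624.75

Approach A ($162,500)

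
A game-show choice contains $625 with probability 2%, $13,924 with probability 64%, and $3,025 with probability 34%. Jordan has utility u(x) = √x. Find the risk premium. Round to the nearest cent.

E[u] = 0.02·√625 + 0.64·√13924 + 0.34·√3025 = 0.02·25 + 0.64·118 + 0.34·55 = 94.72
CE = (94.72)² = 8971.8784
Risk premium = EV − CE = 9952.36 − 8971.8784 = 980.4816

$980.48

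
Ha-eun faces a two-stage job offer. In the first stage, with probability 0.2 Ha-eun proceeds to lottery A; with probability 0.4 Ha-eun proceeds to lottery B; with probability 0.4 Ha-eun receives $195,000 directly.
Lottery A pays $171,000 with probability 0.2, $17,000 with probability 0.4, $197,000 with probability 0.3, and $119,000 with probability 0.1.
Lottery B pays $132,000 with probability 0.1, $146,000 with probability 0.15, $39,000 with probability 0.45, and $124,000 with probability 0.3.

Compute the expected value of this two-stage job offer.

EV(A) = 0.2 × 171000 + 0.4 × 17000 + 0.3 × 197000 + 0.1 × 119000 = 34200 + 6800 + 59100 + 11900 = 112000
EV(B) = 0.1 × 132000 + 0.15 × 146000 + 0.45 × 39000 + 0.3 × 124000 = 13200 + 21900 + 17550 + 37200 = 89850
Branch C: 195000 (certain)
Overall = 0.2 × 112000 + 0.4 × 89850 + 0.4 × 195000 = 22400 + 35940 + 78000 = 136340

$136,340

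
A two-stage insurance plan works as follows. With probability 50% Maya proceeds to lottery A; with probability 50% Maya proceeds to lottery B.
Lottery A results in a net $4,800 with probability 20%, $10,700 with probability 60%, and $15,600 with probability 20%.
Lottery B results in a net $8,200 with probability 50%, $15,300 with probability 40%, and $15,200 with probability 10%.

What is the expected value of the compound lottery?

$11,120

EV(A) = 0.2 × 4800 + 0.6 × 10700 + 0.2 × 15600 = 960 + 6420 + 3120 = 10500
EV(B) = 0.5 × 8200 + 0.4 × 15300 + 0.1 × 15200 = 4100 + 6120 + 1520 = 11740
Overall = 0.5 × 10500 + 0.5 × 11740 = 5250 + 5870 = 11120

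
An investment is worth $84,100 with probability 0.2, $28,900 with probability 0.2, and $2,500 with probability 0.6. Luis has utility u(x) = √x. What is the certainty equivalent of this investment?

E[u] = 0.2·√84100 + 0.2·√28900 + 0.6·√2500 = 0.2·290 + 0.2·170 + 0.6·50 = 122
CE = (122)² = 14884

$14,884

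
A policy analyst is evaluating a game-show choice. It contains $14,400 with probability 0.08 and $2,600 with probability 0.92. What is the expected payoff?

EV = 0.08 × 14400 + 0.92 × 2600 = 1152 + 2392 = 3544

$3,544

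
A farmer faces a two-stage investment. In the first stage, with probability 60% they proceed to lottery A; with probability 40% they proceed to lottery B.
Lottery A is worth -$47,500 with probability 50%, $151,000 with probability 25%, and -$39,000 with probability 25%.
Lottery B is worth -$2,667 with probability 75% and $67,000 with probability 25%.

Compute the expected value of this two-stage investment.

$8,449.90

EV(A) = 0.5 × (-47500) + 0.25 × 151000 + 0.25 × (-39000) = -23750 + 37750 − 9750 = 4250
EV(B) = 0.75 × (-2667) + 0.25 × 67000 = -2000.25 + 16750 = 14749.75
Overall = 0.6 × 4250 + 0.4 × 14749.75 = 2550 + 5899.9 = 8449.9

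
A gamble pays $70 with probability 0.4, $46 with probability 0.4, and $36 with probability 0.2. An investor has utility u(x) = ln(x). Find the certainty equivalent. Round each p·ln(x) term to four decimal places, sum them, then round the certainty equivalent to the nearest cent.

$51.81

E[u] = 0.4·ln(70) + 0.4·ln(46) + 0.2·ln(36) = 1.6994 + 1.5315 + 0.7167 = 3.9476
CE = e^3.9476 ≈ 51.81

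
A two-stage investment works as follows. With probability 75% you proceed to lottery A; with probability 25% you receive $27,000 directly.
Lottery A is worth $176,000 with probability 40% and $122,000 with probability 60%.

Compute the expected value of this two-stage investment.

EV(A) = 0.4 × 176000 + 0.6 × 122000 = 70400 + 73200 = 143600
Branch B: 27000 (certain)
Overall = 0.75 × 143600 + 0.25 × 27000 = 107700 + 6750 = 114450

$114,450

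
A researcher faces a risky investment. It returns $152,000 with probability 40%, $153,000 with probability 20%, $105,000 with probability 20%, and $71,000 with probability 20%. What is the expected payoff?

EV = 0.4 × 152000 + 0.2 × 153000 + 0.2 × 105000 + 0.2 × 71000 = 60800 + 30600 + 21000 + 14200 = 126600

$126,600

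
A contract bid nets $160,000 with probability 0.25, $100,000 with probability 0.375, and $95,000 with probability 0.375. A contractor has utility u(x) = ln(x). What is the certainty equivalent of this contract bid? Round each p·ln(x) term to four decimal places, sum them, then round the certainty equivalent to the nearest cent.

E[u] = 0.25·ln(160000) + 0.375·ln(100000) + 0.375·ln(95000) = 2.9957 + 4.3173 + 4.2981 = 11.6111
CE = e^11.6111 ≈ 110315.53

$110,315.53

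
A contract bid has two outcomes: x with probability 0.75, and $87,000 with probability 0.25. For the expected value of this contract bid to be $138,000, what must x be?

x = $155,000

0.75·x + 0.25·87000 = 138000
0.75·x = 138000 − 21750 = 116250
x = 116250 / 0.75 = 155000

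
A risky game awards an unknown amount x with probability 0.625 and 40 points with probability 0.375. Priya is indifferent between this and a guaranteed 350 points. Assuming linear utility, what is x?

x = 536 points

0.625·x + 0.375·40 = 350
0.625·x = 350 − 15 = 335
x = 335 / 0.625 = 536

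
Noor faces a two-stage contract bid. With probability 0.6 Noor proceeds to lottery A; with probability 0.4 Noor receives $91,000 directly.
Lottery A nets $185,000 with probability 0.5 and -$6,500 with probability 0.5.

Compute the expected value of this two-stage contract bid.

EV(A) = 0.5 × 185000 + 0.5 × (-6500) = 92500 − 3250 = 89250
Branch B: 91000 (certain)
Overall = 0.6 × 89250 + 0.4 × 91000 = 53550 + 36400 = 89950

$89,950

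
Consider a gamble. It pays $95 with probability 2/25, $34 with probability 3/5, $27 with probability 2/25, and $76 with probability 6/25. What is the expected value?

EV = 2/25 × 95 + 3/5 × 34 + 2/25 × 27 + 6/25 × 76 = 7.6 + 20.4 + 2.16 + 18.24 = 48.4

$48.40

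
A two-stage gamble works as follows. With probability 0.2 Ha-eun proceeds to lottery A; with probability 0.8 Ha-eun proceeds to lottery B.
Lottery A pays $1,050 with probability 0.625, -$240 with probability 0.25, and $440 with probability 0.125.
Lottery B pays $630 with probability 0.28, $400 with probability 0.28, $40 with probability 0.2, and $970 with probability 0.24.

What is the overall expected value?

$553.61

EV(A) = 0.625 × 1050 + 0.25 × (-240) + 0.125 × 440 = 656.25 − 60 + 55 = 651.25
EV(B) = 0.28 × 630 + 0.28 × 400 + 0.2 × 40 + 0.24 × 970 = 176.4 + 112 + 8 + 232.8 = 529.2
Overall = 0.2 × 651.25 + 0.8 × 529.2 = 130.25 + 423.36 = 553.61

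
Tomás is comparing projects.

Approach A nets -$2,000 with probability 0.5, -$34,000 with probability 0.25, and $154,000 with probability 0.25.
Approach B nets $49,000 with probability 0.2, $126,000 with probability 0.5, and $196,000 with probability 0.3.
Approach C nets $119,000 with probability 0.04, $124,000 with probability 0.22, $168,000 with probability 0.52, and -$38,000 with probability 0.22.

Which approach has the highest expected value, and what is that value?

Approach B ($131,600)

Approach A = 0.5 × (-2000) + 0.25 × (-34000) + 0.25 × 154000 = -1000 − 8500 + 38500 = 29000
Approach B = 0.2 × 49000 + 0.5 × 126000 + 0.3 × 196000 = 9800 + 63000 + 58800 = 131600
Approach C = 0.04 × 119000 + 0.22 × 124000 + 0.52 × 168000 + 0.22 × (-38000) = 4760 + 27280 + 87360 − 8360 = 111040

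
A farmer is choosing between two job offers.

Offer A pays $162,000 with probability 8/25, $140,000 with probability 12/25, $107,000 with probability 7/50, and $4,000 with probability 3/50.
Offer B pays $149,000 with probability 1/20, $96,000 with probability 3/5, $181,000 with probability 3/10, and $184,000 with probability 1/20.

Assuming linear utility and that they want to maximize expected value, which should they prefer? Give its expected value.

Offer A ($134,260)

Offer A = 8/25 × 162000 + 12/25 × 140000 + 7/50 × 107000 + 3/50 × 4000 = 51840 + 67200 + 14980 + 240 = 134260
Offer B = 1/20 × 149000 + 3/5 × 96000 + 3/10 × 181000 + 1/20 × 184000 = 7450 + 57600 + 54300 + 9200 = 128550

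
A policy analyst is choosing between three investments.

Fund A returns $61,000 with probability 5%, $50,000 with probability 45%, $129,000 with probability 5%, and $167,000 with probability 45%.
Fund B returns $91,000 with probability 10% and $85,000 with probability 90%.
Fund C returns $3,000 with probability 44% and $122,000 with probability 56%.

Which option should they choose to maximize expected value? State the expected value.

Fund A ($107,150)

Fund A = 0.05 × 61000 + 0.45 × 50000 + 0.05 × 129000 + 0.45 × 167000 = 3050 + 22500 + 6450 + 75150 = 107150
Fund B = 0.1 × 91000 + 0.9 × 85000 = 9100 + 76500 = 85600
Fund C = 0.44 × 3000 + 0.56 × 122000 = 1320 + 68320 = 69640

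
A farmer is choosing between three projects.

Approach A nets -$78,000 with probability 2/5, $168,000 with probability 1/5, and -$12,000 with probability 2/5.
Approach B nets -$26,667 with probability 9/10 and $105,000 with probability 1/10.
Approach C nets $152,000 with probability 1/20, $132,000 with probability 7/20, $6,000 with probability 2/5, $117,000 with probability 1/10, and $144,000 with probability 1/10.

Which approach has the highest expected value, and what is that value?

Approach A = 2/5 × (-78000) + 1/5 × 168000 + 2/5 × (-12000) = -31200 + 33600 − 4800 = -2400
Approach B = 9/10 × (-26667) + 1/10 × 105000 = -24000.3 + 10500 = -13500.3
Approach C = 1/20 × 152000 + 7/20 × 132000 + 2/5 × 6000 + 1/10 × 117000 + 1/10 × 144000 = 7600 + 46200 + 2400 + 11700 + 14400 = 82300

Approach C ($82,300)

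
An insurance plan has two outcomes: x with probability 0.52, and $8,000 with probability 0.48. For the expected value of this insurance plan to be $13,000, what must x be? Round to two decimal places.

x = $17,615.38

0.52·x + 0.48·8000 = 13000
0.52·x = 13000 − 3840 = 9160
x = 9160 / 0.52 = 17615.3846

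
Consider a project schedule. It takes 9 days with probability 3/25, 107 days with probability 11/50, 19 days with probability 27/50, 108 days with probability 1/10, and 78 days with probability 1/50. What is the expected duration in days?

47.24 days

EV = 3/25 × 9 + 11/50 × 107 + 27/50 × 19 + 1/10 × 108 + 1/50 × 78 = 1.08 + 23.54 + 10.26 + 10.8 + 1.56 = 47.24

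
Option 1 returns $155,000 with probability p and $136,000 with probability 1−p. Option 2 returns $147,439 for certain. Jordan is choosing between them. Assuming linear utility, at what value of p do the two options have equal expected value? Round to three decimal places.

p·155000 + (1−p)·136000 = 147439
19000p + 136000 = 147439
p = (147439 − 136000) / 19000

p = 0.602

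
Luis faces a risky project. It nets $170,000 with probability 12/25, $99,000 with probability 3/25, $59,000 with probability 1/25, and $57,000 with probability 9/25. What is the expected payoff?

$116,360

EV = 12/25 × 170000 + 3/25 × 99000 + 1/25 × 59000 + 9/25 × 57000 = 81600 + 11880 + 2360 + 20520 = 116360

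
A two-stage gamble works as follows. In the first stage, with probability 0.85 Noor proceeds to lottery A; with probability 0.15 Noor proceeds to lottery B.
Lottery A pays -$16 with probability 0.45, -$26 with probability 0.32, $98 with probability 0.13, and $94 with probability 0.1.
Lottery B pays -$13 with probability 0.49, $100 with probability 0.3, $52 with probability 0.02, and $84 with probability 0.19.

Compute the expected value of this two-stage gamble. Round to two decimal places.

EV(A) = 0.45 × (-16) + 0.32 × (-26) + 0.13 × 98 + 0.1 × 94 = -7.2 − 8.32 + 12.74 + 9.4 = 6.62
EV(B) = 0.49 × (-13) + 0.3 × 100 + 0.02 × 52 + 0.19 × 84 = -6.37 + 30 + 1.04 + 15.96 = 40.63
Overall = 0.85 × 6.62 + 0.15 × 40.63 = 5.627 + 6.0945 = 11.7215

$11.72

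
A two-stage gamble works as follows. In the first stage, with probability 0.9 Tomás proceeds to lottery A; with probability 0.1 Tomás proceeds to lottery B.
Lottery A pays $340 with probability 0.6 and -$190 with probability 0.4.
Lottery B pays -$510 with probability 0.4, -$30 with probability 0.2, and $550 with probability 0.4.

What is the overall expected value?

EV(A) = 0.6 × 340 + 0.4 × (-190) = 204 − 76 = 128
EV(B) = 0.4 × (-510) + 0.2 × (-30) + 0.4 × 550 = -204 − 6 + 220 = 10
Overall = 0.9 × 128 + 0.1 × 10 = 115.2 + 1 = 116.2

$116.20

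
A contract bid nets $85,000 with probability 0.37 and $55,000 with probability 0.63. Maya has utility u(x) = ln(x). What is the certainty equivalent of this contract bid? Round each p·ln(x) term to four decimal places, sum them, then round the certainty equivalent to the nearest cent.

$64,614.88

E[u] = 0.37·ln(85000) + 0.63·ln(55000) = 4.1997 + 6.8765 = 11.0762
CE = e^11.0762 ≈ 64614.88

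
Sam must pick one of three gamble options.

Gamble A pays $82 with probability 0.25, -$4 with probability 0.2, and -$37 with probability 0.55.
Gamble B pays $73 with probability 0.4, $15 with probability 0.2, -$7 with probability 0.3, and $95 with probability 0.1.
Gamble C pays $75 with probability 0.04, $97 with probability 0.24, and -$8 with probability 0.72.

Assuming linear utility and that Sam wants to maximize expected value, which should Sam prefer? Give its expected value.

Gamble A = 0.25 × 82 + 0.2 × (-4) + 0.55 × (-37) = 20.5 − 0.8 − 20.35 = -0.65
Gamble B = 0.4 × 73 + 0.2 × 15 + 0.3 × (-7) + 0.1 × 95 = 29.2 + 3 − 2.1 + 9.5 = 39.6
Gamble C = 0.04 × 75 + 0.24 × 97 + 0.72 × (-8) = 3 + 23.28 − 5.76 = 20.52

Gamble B ($39.60)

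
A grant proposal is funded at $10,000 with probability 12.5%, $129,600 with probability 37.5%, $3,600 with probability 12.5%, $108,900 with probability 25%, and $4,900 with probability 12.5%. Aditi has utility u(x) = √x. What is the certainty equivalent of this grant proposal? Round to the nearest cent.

E[u] = 0.125·√10000 + 0.375·√129600 + 0.125·√3600 + 0.25·√108900 + 0.125·√4900 = 0.125·100 + 0.375·360 + 0.125·60 + 0.25·330 + 0.125·70 = 246.25
CE = (246.25)² = 60639.0625

$60,639.06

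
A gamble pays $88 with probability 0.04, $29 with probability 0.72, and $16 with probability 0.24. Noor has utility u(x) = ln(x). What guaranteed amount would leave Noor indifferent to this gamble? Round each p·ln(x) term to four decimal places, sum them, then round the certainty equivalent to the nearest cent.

E[u] = 0.04·ln(88) + 0.72·ln(29) + 0.24·ln(16) = 0.1791 + 2.4245 + 0.6654 = 3.2690
CE = e^3.2690 ≈ 26.29

$26.29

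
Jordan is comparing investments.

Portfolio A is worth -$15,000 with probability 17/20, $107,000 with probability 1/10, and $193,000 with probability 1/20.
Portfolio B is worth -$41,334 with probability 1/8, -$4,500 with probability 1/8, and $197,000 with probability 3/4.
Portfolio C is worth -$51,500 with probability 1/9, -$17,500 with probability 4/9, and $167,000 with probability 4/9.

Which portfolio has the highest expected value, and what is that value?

Portfolio A = 17/20 × (-15000) + 1/10 × 107000 + 1/20 × 193000 = -12750 + 10700 + 9650 = 7600
Portfolio B = 1/8 × (-41334) + 1/8 × (-4500) + 3/4 × 197000 = -5166.75 − 562.5 + 147750 = 142020.75
Portfolio C = 1/9 × (-51500) + 4/9 × (-17500) + 4/9 × 167000 = -5722.2222 − 7777.7778 + 74222.2222 = 60722.2222

Portfolio B ($142,020.75)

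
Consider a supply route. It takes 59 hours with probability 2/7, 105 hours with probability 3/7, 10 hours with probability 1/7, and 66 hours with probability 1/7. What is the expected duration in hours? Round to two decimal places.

EV = 2/7 × 59 + 3/7 × 105 + 1/7 × 10 + 1/7 × 66 = 16.8571 + 45 + 1.4286 + 9.4286 = 72.7143

72.71 hours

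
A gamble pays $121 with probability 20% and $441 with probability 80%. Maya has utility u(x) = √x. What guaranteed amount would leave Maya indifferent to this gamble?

$361

E[u] = 0.2·√121 + 0.8·√441 = 0.2·11 + 0.8·21 = 19
CE = (19)² = 361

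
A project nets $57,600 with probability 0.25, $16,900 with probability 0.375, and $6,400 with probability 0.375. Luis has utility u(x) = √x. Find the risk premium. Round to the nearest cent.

$3,885.94

E[u] = 0.25·√57600 + 0.375·√16900 + 0.375·√6400 = 0.25·240 + 0.375·130 + 0.375·80 = 138.75
CE = (138.75)² = 19251.5625
Risk premium = EV − CE = 23137.5 − 19251.5625 = 3885.9375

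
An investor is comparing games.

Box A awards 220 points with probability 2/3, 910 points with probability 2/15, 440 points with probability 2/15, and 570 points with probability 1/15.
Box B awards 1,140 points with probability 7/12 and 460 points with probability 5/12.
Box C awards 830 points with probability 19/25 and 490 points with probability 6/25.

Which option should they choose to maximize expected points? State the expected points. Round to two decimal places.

Box A = 2/3 × 220 + 2/15 × 910 + 2/15 × 440 + 1/15 × 570 = 146.6667 + 121.3333 + 58.6667 + 38 = 364.6667
Box B = 7/12 × 1140 + 5/12 × 460 = 665 + 191.6667 = 856.6667
Box C = 19/25 × 830 + 6/25 × 490 = 630.8 + 117.6 = 748.4

Box B (856.67 points)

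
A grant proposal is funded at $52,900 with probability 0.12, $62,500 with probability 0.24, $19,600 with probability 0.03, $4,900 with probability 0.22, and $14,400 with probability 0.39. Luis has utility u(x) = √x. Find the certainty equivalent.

$23,716

E[u] = 0.12·√52900 + 0.24·√62500 + 0.03·√19600 + 0.22·√4900 + 0.39·√14400 = 0.12·230 + 0.24·250 + 0.03·140 + 0.22·70 + 0.39·120 = 154
CE = (154)² = 23716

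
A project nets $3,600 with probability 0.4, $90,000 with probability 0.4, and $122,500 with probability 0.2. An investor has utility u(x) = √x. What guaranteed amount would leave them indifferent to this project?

E[u] = 0.4·√3600 + 0.4·√90000 + 0.2·√122500 = 0.4·60 + 0.4·300 + 0.2·350 = 214
CE = (214)² = 45796

$45,796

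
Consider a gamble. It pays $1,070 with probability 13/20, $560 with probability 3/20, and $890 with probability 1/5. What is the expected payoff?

EV = 13/20 × 1070 + 3/20 × 560 + 1/5 × 890 = 695.5 + 84 + 178 = 957.5

$957.50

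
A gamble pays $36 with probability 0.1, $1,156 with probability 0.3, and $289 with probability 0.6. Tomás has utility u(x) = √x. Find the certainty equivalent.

$441

E[u] = 0.1·√36 + 0.3·√1156 + 0.6·√289 = 0.1·6 + 0.3·34 + 0.6·17 = 21
CE = (21)² = 441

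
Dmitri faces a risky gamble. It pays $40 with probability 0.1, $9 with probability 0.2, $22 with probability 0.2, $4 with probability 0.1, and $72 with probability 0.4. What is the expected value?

$39.40

EV = 0.1 × 40 + 0.2 × 9 + 0.2 × 22 + 0.1 × 4 + 0.4 × 72 = 4 + 1.8 + 4.4 + 0.4 + 28.8 = 39.4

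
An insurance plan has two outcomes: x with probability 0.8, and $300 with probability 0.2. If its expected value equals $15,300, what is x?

0.8·x + 0.2·300 = 15300
0.8·x = 15300 − 60 = 15240
x = 15240 / 0.8 = 19050

x = $19,050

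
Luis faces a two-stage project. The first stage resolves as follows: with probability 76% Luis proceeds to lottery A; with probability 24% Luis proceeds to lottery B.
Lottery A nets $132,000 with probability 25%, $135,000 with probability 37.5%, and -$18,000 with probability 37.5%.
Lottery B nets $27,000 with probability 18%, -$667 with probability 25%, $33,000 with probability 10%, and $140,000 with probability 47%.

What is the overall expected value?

EV(A) = 0.25 × 132000 + 0.375 × 135000 + 0.375 × (-18000) = 33000 + 50625 − 6750 = 76875
EV(B) = 0.18 × 27000 + 0.25 × (-667) + 0.1 × 33000 + 0.47 × 140000 = 4860 − 166.75 + 3300 + 65800 = 73793.25
Overall = 0.76 × 76875 + 0.24 × 73793.25 = 58425 + 17710.38 = 76135.38

$76,135.38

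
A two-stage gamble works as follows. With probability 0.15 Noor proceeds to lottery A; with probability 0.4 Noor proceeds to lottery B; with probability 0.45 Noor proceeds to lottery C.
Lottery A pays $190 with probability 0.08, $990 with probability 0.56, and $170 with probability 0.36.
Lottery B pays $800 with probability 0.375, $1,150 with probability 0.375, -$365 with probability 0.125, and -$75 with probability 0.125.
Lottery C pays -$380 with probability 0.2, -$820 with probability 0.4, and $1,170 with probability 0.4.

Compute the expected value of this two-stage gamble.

$393.92

EV(A) = 0.08 × 190 + 0.56 × 990 + 0.36 × 170 = 15.2 + 554.4 + 61.2 = 630.8
EV(B) = 0.375 × 800 + 0.375 × 1150 + 0.125 × (-365) + 0.125 × (-75) = 300 + 431.25 − 45.625 − 9.375 = 676.25
EV(C) = 0.2 × (-380) + 0.4 × (-820) + 0.4 × 1170 = -76 − 328 + 468 = 64
Overall = 0.15 × 630.8 + 0.4 × 676.25 + 0.45 × 64 = 94.62 + 270.5 + 28.8 = 393.92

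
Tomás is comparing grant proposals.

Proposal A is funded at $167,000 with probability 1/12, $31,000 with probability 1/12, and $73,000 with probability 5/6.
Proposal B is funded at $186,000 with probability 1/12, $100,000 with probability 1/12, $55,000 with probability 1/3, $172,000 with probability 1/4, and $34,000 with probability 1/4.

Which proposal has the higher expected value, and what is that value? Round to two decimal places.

Proposal A = 1/12 × 167000 + 1/12 × 31000 + 5/6 × 73000 = 13916.6667 + 2583.3333 + 60833.3333 = 77333.3333
Proposal B = 1/12 × 186000 + 1/12 × 100000 + 1/3 × 55000 + 1/4 × 172000 + 1/4 × 34000 = 15500 + 8333.3333 + 18333.3333 + 43000 + 8500 = 93666.6667

Proposal B ($93,666.67)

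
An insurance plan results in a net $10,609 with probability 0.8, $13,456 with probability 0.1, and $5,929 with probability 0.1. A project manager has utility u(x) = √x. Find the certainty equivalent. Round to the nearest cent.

$10,342.89

E[u] = 0.8·√10609 + 0.1·√13456 + 0.1·√5929 = 0.8·103 + 0.1·116 + 0.1·77 = 101.7
CE = (101.7)² = 10342.89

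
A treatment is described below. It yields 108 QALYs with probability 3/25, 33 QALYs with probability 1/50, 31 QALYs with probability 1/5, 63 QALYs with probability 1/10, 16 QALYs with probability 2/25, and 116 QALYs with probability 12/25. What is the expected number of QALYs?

83.08 QALYs

EV = 3/25 × 108 + 1/50 × 33 + 1/5 × 31 + 1/10 × 63 + 2/25 × 16 + 12/25 × 116 = 12.96 + 0.66 + 6.2 + 6.3 + 1.28 + 55.68 = 83.08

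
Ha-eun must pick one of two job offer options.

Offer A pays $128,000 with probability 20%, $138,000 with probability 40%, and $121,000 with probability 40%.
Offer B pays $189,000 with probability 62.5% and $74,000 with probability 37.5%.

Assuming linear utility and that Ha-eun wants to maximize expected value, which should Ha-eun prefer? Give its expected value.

Offer A = 0.2 × 128000 + 0.4 × 138000 + 0.4 × 121000 = 25600 + 55200 + 48400 = 129200
Offer B = 0.625 × 189000 + 0.375 × 74000 = 118125 + 27750 = 145875

Offer B ($145,875)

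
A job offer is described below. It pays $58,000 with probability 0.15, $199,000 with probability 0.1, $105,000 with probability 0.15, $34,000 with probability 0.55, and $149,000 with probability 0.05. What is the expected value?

$70,500

EV = 0.15 × 58000 + 0.1 × 199000 + 0.15 × 105000 + 0.55 × 34000 + 0.05 × 149000 = 8700 + 19900 + 15750 + 18700 + 7450 = 70500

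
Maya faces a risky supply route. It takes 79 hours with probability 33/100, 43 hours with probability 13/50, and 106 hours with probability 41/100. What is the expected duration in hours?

EV = 33/100 × 79 + 13/50 × 43 + 41/100 × 106 = 26.07 + 11.18 + 43.46 = 80.71

80.71 hours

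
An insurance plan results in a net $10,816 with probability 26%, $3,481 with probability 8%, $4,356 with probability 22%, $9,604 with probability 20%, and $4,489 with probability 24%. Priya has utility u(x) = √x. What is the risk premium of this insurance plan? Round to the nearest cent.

E[u] = 0.26·√10816 + 0.08·√3481 + 0.22·√4356 + 0.2·√9604 + 0.24·√4489 = 0.26·104 + 0.08·59 + 0.22·66 + 0.2·98 + 0.24·67 = 81.96
CE = (81.96)² = 6717.4416
Risk premium = EV − CE = 7047.12 − 6717.4416 = 329.6784

$329.68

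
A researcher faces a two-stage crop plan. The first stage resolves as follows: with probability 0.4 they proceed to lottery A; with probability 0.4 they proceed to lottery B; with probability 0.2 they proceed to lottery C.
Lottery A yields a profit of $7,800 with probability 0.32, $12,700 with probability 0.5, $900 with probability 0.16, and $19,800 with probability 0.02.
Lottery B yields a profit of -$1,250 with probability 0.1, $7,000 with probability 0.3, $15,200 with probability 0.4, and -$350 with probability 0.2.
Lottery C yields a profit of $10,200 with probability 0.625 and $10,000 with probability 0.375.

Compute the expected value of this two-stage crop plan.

$8,973.40

EV(A) = 0.32 × 7800 + 0.5 × 12700 + 0.16 × 900 + 0.02 × 19800 = 2496 + 6350 + 144 + 396 = 9386
EV(B) = 0.1 × (-1250) + 0.3 × 7000 + 0.4 × 15200 + 0.2 × (-350) = -125 + 2100 + 6080 − 70 = 7985
EV(C) = 0.625 × 10200 + 0.375 × 10000 = 6375 + 3750 = 10125
Overall = 0.4 × 9386 + 0.4 × 7985 + 0.2 × 10125 = 3754.4 + 3194 + 2025 = 8973.4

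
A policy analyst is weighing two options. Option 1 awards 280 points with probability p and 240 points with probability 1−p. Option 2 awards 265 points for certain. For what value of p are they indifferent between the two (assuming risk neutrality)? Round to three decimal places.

p·280 + (1−p)·240 = 265
40p + 240 = 265
p = (265 − 240) / 40

p = 0.625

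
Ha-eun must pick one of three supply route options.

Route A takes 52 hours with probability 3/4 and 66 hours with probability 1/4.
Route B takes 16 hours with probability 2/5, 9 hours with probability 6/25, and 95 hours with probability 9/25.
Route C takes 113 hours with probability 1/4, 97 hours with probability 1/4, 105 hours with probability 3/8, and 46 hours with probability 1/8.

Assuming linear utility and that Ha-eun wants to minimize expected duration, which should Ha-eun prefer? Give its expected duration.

Route A = 3/4 × 52 + 1/4 × 66 = 39 + 16.5 = 55.5
Route B = 2/5 × 16 + 6/25 × 9 + 9/25 × 95 = 6.4 + 2.16 + 34.2 = 42.76
Route C = 1/4 × 113 + 1/4 × 97 + 3/8 × 105 + 1/8 × 46 = 28.25 + 24.25 + 39.375 + 5.75 = 97.625

Route B (42.76 hours)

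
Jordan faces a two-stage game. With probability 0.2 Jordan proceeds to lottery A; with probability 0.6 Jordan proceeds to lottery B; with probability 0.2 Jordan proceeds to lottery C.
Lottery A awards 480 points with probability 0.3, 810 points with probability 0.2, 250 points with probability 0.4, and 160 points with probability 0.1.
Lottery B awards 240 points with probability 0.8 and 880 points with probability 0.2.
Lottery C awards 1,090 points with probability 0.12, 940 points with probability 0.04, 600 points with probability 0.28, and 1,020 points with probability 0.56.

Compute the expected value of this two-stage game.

EV(A) = 0.3 × 480 + 0.2 × 810 + 0.4 × 250 + 0.1 × 160 = 144 + 162 + 100 + 16 = 422
EV(B) = 0.8 × 240 + 0.2 × 880 = 192 + 176 = 368
EV(C) = 0.12 × 1090 + 0.04 × 940 + 0.28 × 600 + 0.56 × 1020 = 130.8 + 37.6 + 168 + 571.2 = 907.6
Overall = 0.2 × 422 + 0.6 × 368 + 0.2 × 907.6 = 84.4 + 220.8 + 181.52 = 486.72

486.72 points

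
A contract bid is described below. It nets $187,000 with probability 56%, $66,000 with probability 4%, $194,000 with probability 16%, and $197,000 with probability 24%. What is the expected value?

$185,680

EV = 0.56 × 187000 + 0.04 × 66000 + 0.16 × 194000 + 0.24 × 197000 = 104720 + 2640 + 31040 + 47280 = 185680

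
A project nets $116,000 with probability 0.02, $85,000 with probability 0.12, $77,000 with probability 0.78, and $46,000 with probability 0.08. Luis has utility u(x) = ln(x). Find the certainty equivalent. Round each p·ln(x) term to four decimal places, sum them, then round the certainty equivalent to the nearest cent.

$75,380.21

E[u] = 0.02·ln(116000) + 0.12·ln(85000) + 0.78·ln(77000) + 0.08·ln(46000) = 0.2332 + 1.3620 + 8.7762 + 0.8589 = 11.2303
CE = e^11.2303 ≈ 75380.21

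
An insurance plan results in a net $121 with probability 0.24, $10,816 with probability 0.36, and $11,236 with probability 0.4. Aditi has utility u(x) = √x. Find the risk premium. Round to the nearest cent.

E[u] = 0.24·√121 + 0.36·√10816 + 0.4·√11236 = 0.24·11 + 0.36·104 + 0.4·106 = 82.48
CE = (82.48)² = 6802.9504
Risk premium = EV − CE = 8417.2 − 6802.9504 = 1614.2496

$1,614.25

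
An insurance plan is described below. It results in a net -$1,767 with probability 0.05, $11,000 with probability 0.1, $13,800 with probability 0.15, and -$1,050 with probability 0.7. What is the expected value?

EV = 0.05 × (-1767) + 0.1 × 11000 + 0.15 × 13800 + 0.7 × (-1050) = -88.35 + 1100 + 2070 − 735 = 2346.65

$2,346.65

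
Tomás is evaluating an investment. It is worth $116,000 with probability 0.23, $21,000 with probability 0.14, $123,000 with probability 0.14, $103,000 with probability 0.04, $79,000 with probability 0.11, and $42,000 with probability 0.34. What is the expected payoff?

EV = 0.23 × 116000 + 0.14 × 21000 + 0.14 × 123000 + 0.04 × 103000 + 0.11 × 79000 + 0.34 × 42000 = 26680 + 2940 + 17220 + 4120 + 8690 + 14280 = 73930

$73,930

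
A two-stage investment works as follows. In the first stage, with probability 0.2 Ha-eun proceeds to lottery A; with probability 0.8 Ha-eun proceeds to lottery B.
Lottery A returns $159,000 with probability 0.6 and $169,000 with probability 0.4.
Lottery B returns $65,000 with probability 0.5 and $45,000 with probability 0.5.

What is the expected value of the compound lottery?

$76,600

EV(A) = 0.6 × 159000 + 0.4 × 169000 = 95400 + 67600 = 163000
EV(B) = 0.5 × 65000 + 0.5 × 45000 = 32500 + 22500 = 55000
Overall = 0.2 × 163000 + 0.8 × 55000 = 32600 + 44000 = 76600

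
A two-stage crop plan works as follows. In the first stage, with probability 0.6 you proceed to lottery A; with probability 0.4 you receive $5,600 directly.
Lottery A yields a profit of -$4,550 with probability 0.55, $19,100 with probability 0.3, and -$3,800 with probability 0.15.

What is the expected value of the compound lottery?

EV(A) = 0.55 × (-4550) + 0.3 × 19100 + 0.15 × (-3800) = -2502.5 + 5730 − 570 = 2657.5
Branch B: 5600 (certain)
Overall = 0.6 × 2657.5 + 0.4 × 5600 = 1594.5 + 2240 = 3834.5

$3,834.50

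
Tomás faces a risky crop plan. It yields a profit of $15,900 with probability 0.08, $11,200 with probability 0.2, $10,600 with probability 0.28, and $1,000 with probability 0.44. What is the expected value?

$6,920

EV = 0.08 × 15900 + 0.2 × 11200 + 0.28 × 10600 + 0.44 × 1000 = 1272 + 2240 + 2968 + 440 = 6920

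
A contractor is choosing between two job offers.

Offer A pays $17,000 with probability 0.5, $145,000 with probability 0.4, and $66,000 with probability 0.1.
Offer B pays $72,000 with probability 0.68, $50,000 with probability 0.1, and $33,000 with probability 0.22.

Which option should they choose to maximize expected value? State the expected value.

Offer A = 0.5 × 17000 + 0.4 × 145000 + 0.1 × 66000 = 8500 + 58000 + 6600 = 73100
Offer B = 0.68 × 72000 + 0.1 × 50000 + 0.22 × 33000 = 48960 + 5000 + 7260 = 61220

Offer A ($73,100)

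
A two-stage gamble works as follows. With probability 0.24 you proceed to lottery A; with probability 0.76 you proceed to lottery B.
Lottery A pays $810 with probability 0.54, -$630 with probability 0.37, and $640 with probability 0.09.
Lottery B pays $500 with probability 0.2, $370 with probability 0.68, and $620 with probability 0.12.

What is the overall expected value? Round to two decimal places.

$386.62

EV(A) = 0.54 × 810 + 0.37 × (-630) + 0.09 × 640 = 437.4 − 233.1 + 57.6 = 261.9
EV(B) = 0.2 × 500 + 0.68 × 370 + 0.12 × 620 = 100 + 251.6 + 74.4 = 426
Overall = 0.24 × 261.9 + 0.76 × 426 = 62.856 + 323.76 = 386.616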